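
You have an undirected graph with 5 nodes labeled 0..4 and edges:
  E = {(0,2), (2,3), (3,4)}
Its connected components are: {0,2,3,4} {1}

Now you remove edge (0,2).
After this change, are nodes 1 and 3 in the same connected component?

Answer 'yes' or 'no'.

Initial components: {0,2,3,4} {1}
Removing edge (0,2): it was a bridge — component count 2 -> 3.
New components: {0} {1} {2,3,4}
Are 1 and 3 in the same component? no

Answer: no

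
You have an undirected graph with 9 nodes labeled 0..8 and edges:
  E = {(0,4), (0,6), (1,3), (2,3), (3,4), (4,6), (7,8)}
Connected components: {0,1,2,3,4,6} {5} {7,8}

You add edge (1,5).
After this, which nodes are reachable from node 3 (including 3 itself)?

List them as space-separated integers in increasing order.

Before: nodes reachable from 3: {0,1,2,3,4,6}
Adding (1,5): merges 3's component with another. Reachability grows.
After: nodes reachable from 3: {0,1,2,3,4,5,6}

Answer: 0 1 2 3 4 5 6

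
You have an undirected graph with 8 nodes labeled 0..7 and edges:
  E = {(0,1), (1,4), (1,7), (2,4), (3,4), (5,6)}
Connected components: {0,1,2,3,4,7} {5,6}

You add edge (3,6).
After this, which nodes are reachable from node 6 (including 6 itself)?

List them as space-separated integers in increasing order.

Before: nodes reachable from 6: {5,6}
Adding (3,6): merges 6's component with another. Reachability grows.
After: nodes reachable from 6: {0,1,2,3,4,5,6,7}

Answer: 0 1 2 3 4 5 6 7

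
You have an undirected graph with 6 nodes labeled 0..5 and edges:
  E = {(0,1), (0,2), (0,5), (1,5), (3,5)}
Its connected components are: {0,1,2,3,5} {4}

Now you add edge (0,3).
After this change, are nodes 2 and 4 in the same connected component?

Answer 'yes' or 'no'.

Initial components: {0,1,2,3,5} {4}
Adding edge (0,3): both already in same component {0,1,2,3,5}. No change.
New components: {0,1,2,3,5} {4}
Are 2 and 4 in the same component? no

Answer: no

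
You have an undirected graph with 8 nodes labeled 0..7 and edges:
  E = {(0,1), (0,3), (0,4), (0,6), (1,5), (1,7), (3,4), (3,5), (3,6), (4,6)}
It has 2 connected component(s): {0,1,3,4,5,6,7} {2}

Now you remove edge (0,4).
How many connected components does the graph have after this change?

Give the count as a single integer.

Answer: 2

Derivation:
Initial component count: 2
Remove (0,4): not a bridge. Count unchanged: 2.
  After removal, components: {0,1,3,4,5,6,7} {2}
New component count: 2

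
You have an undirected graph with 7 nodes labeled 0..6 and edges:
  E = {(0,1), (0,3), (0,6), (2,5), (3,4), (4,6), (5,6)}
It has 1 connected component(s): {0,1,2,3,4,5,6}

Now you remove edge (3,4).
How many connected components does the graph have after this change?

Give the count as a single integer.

Initial component count: 1
Remove (3,4): not a bridge. Count unchanged: 1.
  After removal, components: {0,1,2,3,4,5,6}
New component count: 1

Answer: 1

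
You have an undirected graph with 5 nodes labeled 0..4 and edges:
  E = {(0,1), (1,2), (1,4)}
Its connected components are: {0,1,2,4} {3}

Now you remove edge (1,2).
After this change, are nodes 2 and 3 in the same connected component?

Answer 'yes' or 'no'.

Initial components: {0,1,2,4} {3}
Removing edge (1,2): it was a bridge — component count 2 -> 3.
New components: {0,1,4} {2} {3}
Are 2 and 3 in the same component? no

Answer: no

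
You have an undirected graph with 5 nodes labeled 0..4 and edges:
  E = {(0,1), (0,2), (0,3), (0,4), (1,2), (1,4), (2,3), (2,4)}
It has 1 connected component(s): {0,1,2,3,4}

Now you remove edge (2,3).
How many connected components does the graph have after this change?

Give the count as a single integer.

Answer: 1

Derivation:
Initial component count: 1
Remove (2,3): not a bridge. Count unchanged: 1.
  After removal, components: {0,1,2,3,4}
New component count: 1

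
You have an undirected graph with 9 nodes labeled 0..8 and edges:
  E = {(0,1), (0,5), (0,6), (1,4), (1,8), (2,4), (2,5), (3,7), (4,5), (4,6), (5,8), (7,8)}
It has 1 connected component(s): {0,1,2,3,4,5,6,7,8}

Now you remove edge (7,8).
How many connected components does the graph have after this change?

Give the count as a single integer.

Initial component count: 1
Remove (7,8): it was a bridge. Count increases: 1 -> 2.
  After removal, components: {0,1,2,4,5,6,8} {3,7}
New component count: 2

Answer: 2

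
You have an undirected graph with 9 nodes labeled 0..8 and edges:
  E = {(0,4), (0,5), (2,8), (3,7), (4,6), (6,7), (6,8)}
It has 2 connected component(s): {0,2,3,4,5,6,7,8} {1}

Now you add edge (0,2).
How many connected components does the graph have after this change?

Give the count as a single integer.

Initial component count: 2
Add (0,2): endpoints already in same component. Count unchanged: 2.
New component count: 2

Answer: 2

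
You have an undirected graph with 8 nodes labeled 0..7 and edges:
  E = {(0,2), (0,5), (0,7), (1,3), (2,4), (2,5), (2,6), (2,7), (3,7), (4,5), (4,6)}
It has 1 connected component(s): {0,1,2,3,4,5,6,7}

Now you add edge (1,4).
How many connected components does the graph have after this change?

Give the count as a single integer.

Answer: 1

Derivation:
Initial component count: 1
Add (1,4): endpoints already in same component. Count unchanged: 1.
New component count: 1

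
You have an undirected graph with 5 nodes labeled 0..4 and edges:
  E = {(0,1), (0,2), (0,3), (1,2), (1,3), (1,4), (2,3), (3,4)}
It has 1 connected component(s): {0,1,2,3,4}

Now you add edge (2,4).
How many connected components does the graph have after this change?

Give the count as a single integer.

Initial component count: 1
Add (2,4): endpoints already in same component. Count unchanged: 1.
New component count: 1

Answer: 1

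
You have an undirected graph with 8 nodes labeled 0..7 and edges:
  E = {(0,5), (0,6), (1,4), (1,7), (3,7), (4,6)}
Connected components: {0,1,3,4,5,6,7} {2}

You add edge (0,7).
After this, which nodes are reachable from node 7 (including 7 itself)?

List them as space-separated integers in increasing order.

Answer: 0 1 3 4 5 6 7

Derivation:
Before: nodes reachable from 7: {0,1,3,4,5,6,7}
Adding (0,7): both endpoints already in same component. Reachability from 7 unchanged.
After: nodes reachable from 7: {0,1,3,4,5,6,7}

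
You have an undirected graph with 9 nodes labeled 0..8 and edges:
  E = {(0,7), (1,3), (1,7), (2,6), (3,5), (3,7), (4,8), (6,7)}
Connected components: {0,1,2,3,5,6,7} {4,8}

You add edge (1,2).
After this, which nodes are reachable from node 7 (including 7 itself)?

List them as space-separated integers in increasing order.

Answer: 0 1 2 3 5 6 7

Derivation:
Before: nodes reachable from 7: {0,1,2,3,5,6,7}
Adding (1,2): both endpoints already in same component. Reachability from 7 unchanged.
After: nodes reachable from 7: {0,1,2,3,5,6,7}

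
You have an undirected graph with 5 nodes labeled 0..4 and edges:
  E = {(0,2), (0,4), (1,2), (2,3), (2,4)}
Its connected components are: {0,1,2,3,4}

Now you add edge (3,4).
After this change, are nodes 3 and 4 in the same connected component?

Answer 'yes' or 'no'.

Answer: yes

Derivation:
Initial components: {0,1,2,3,4}
Adding edge (3,4): both already in same component {0,1,2,3,4}. No change.
New components: {0,1,2,3,4}
Are 3 and 4 in the same component? yes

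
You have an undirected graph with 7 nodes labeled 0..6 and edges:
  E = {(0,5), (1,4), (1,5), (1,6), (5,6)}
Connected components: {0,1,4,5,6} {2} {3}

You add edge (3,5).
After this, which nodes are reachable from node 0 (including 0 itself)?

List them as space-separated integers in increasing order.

Before: nodes reachable from 0: {0,1,4,5,6}
Adding (3,5): merges 0's component with another. Reachability grows.
After: nodes reachable from 0: {0,1,3,4,5,6}

Answer: 0 1 3 4 5 6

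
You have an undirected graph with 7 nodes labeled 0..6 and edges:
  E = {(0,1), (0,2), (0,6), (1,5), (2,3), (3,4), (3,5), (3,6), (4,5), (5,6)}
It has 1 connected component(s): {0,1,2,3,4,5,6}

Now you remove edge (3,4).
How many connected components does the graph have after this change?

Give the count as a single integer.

Initial component count: 1
Remove (3,4): not a bridge. Count unchanged: 1.
  After removal, components: {0,1,2,3,4,5,6}
New component count: 1

Answer: 1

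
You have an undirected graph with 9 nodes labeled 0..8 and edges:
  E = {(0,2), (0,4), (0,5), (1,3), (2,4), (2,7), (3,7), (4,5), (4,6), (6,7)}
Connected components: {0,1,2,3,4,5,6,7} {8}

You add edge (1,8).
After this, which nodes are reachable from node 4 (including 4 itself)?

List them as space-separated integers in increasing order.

Answer: 0 1 2 3 4 5 6 7 8

Derivation:
Before: nodes reachable from 4: {0,1,2,3,4,5,6,7}
Adding (1,8): merges 4's component with another. Reachability grows.
After: nodes reachable from 4: {0,1,2,3,4,5,6,7,8}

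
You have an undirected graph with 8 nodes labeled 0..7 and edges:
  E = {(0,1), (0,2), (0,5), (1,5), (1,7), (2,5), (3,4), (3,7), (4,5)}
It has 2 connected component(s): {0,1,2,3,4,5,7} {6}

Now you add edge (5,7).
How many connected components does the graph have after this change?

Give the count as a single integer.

Answer: 2

Derivation:
Initial component count: 2
Add (5,7): endpoints already in same component. Count unchanged: 2.
New component count: 2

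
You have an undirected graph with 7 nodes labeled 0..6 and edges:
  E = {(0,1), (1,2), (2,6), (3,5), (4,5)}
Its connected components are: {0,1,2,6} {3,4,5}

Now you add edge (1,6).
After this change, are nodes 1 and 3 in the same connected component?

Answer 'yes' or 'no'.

Initial components: {0,1,2,6} {3,4,5}
Adding edge (1,6): both already in same component {0,1,2,6}. No change.
New components: {0,1,2,6} {3,4,5}
Are 1 and 3 in the same component? no

Answer: no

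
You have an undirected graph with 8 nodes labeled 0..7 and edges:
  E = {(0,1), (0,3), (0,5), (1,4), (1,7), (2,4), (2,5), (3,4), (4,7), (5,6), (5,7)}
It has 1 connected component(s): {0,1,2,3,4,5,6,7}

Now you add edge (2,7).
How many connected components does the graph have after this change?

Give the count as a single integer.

Answer: 1

Derivation:
Initial component count: 1
Add (2,7): endpoints already in same component. Count unchanged: 1.
New component count: 1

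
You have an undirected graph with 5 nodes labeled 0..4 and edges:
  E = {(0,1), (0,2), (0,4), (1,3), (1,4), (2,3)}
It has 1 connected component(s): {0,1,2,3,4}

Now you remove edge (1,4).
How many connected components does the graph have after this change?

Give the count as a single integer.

Answer: 1

Derivation:
Initial component count: 1
Remove (1,4): not a bridge. Count unchanged: 1.
  After removal, components: {0,1,2,3,4}
New component count: 1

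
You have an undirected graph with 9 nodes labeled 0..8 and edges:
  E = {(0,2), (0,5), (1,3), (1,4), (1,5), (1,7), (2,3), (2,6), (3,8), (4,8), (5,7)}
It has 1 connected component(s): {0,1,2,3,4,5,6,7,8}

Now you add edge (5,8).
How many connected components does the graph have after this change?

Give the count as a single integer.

Answer: 1

Derivation:
Initial component count: 1
Add (5,8): endpoints already in same component. Count unchanged: 1.
New component count: 1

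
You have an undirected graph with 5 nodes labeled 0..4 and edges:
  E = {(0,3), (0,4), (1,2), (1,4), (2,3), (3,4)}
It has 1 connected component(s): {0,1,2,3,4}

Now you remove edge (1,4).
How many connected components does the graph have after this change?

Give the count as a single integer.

Answer: 1

Derivation:
Initial component count: 1
Remove (1,4): not a bridge. Count unchanged: 1.
  After removal, components: {0,1,2,3,4}
New component count: 1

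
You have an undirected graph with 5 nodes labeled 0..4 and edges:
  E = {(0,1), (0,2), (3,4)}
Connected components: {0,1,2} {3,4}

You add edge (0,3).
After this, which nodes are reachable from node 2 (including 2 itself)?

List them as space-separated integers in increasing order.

Before: nodes reachable from 2: {0,1,2}
Adding (0,3): merges 2's component with another. Reachability grows.
After: nodes reachable from 2: {0,1,2,3,4}

Answer: 0 1 2 3 4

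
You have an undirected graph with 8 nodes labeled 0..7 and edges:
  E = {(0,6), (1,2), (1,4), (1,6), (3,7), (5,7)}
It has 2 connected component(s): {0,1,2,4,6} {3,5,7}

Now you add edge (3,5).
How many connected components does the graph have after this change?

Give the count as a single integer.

Initial component count: 2
Add (3,5): endpoints already in same component. Count unchanged: 2.
New component count: 2

Answer: 2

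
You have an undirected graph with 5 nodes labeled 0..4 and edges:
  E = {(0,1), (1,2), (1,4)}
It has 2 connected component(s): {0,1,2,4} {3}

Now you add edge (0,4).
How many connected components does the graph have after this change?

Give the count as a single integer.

Initial component count: 2
Add (0,4): endpoints already in same component. Count unchanged: 2.
New component count: 2

Answer: 2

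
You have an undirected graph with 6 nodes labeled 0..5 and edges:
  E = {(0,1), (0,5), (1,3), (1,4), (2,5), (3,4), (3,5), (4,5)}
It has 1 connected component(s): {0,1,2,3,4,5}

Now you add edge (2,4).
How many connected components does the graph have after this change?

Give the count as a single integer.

Initial component count: 1
Add (2,4): endpoints already in same component. Count unchanged: 1.
New component count: 1

Answer: 1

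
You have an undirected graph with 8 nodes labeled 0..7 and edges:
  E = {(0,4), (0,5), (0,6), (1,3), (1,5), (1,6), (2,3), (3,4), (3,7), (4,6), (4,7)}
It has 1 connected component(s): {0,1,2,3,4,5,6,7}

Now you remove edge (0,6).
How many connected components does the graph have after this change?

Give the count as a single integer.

Initial component count: 1
Remove (0,6): not a bridge. Count unchanged: 1.
  After removal, components: {0,1,2,3,4,5,6,7}
New component count: 1

Answer: 1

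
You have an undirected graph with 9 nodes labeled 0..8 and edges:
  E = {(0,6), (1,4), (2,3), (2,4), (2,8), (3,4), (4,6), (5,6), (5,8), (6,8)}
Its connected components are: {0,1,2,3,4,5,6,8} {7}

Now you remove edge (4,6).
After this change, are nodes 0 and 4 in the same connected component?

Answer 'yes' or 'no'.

Answer: yes

Derivation:
Initial components: {0,1,2,3,4,5,6,8} {7}
Removing edge (4,6): not a bridge — component count unchanged at 2.
New components: {0,1,2,3,4,5,6,8} {7}
Are 0 and 4 in the same component? yes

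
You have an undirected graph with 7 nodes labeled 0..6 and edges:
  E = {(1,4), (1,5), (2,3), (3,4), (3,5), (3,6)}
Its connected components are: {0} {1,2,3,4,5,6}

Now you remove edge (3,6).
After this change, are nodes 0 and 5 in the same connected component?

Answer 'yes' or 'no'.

Answer: no

Derivation:
Initial components: {0} {1,2,3,4,5,6}
Removing edge (3,6): it was a bridge — component count 2 -> 3.
New components: {0} {1,2,3,4,5} {6}
Are 0 and 5 in the same component? no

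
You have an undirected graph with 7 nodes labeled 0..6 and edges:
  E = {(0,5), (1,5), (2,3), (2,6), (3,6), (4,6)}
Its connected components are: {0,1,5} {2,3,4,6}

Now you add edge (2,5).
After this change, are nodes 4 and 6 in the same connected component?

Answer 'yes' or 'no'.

Initial components: {0,1,5} {2,3,4,6}
Adding edge (2,5): merges {2,3,4,6} and {0,1,5}.
New components: {0,1,2,3,4,5,6}
Are 4 and 6 in the same component? yes

Answer: yes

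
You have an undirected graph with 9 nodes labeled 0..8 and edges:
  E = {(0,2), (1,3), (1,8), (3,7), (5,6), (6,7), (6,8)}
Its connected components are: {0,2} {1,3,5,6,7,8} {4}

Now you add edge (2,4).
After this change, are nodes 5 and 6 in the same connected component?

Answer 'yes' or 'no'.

Answer: yes

Derivation:
Initial components: {0,2} {1,3,5,6,7,8} {4}
Adding edge (2,4): merges {0,2} and {4}.
New components: {0,2,4} {1,3,5,6,7,8}
Are 5 and 6 in the same component? yes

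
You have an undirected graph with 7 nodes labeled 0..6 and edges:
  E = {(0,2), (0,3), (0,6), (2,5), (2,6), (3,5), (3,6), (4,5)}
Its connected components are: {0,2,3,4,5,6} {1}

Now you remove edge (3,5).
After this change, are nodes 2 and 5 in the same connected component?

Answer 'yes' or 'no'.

Answer: yes

Derivation:
Initial components: {0,2,3,4,5,6} {1}
Removing edge (3,5): not a bridge — component count unchanged at 2.
New components: {0,2,3,4,5,6} {1}
Are 2 and 5 in the same component? yes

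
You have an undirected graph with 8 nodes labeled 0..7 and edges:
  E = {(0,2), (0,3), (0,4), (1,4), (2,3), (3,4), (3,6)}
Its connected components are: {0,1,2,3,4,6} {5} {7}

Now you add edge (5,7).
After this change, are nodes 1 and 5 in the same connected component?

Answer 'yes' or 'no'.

Initial components: {0,1,2,3,4,6} {5} {7}
Adding edge (5,7): merges {5} and {7}.
New components: {0,1,2,3,4,6} {5,7}
Are 1 and 5 in the same component? no

Answer: no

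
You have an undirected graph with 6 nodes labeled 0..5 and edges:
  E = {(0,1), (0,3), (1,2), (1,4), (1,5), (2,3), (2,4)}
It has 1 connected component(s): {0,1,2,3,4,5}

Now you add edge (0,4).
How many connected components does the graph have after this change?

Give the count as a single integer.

Answer: 1

Derivation:
Initial component count: 1
Add (0,4): endpoints already in same component. Count unchanged: 1.
New component count: 1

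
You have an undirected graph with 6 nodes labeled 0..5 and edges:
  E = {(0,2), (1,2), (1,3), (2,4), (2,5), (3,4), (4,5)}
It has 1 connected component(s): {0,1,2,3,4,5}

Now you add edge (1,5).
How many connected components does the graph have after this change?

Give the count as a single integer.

Initial component count: 1
Add (1,5): endpoints already in same component. Count unchanged: 1.
New component count: 1

Answer: 1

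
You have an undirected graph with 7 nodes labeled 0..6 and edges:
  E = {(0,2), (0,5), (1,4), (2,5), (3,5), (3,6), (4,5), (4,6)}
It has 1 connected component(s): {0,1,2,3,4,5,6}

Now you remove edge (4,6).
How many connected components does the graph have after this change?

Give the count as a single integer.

Initial component count: 1
Remove (4,6): not a bridge. Count unchanged: 1.
  After removal, components: {0,1,2,3,4,5,6}
New component count: 1

Answer: 1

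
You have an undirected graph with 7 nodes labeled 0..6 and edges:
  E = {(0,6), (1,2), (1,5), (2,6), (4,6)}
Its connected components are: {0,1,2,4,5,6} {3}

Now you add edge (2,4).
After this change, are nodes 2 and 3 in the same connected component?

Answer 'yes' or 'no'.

Initial components: {0,1,2,4,5,6} {3}
Adding edge (2,4): both already in same component {0,1,2,4,5,6}. No change.
New components: {0,1,2,4,5,6} {3}
Are 2 and 3 in the same component? no

Answer: no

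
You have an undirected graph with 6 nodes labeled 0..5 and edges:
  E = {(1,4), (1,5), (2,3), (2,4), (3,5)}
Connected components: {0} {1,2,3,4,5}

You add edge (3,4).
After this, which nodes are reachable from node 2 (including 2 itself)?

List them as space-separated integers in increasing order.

Answer: 1 2 3 4 5

Derivation:
Before: nodes reachable from 2: {1,2,3,4,5}
Adding (3,4): both endpoints already in same component. Reachability from 2 unchanged.
After: nodes reachable from 2: {1,2,3,4,5}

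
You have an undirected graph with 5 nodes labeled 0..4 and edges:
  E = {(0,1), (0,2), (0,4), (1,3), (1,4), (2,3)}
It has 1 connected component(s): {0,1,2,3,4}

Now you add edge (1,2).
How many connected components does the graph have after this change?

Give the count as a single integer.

Answer: 1

Derivation:
Initial component count: 1
Add (1,2): endpoints already in same component. Count unchanged: 1.
New component count: 1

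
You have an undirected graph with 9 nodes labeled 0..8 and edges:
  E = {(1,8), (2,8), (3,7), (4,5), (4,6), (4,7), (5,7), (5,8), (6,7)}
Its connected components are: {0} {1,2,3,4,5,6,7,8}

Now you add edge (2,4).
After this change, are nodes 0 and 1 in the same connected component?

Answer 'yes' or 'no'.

Initial components: {0} {1,2,3,4,5,6,7,8}
Adding edge (2,4): both already in same component {1,2,3,4,5,6,7,8}. No change.
New components: {0} {1,2,3,4,5,6,7,8}
Are 0 and 1 in the same component? no

Answer: no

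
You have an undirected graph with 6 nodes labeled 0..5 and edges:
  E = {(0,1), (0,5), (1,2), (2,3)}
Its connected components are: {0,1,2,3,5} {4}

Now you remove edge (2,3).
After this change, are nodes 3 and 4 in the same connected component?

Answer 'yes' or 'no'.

Answer: no

Derivation:
Initial components: {0,1,2,3,5} {4}
Removing edge (2,3): it was a bridge — component count 2 -> 3.
New components: {0,1,2,5} {3} {4}
Are 3 and 4 in the same component? no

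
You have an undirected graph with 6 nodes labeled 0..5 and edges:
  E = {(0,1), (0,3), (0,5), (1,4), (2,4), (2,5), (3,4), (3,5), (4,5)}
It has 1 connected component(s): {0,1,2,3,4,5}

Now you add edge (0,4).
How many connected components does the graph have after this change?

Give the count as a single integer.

Answer: 1

Derivation:
Initial component count: 1
Add (0,4): endpoints already in same component. Count unchanged: 1.
New component count: 1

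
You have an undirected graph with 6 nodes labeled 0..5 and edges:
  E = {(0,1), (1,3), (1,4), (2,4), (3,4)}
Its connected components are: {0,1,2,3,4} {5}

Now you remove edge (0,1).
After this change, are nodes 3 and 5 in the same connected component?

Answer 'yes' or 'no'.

Answer: no

Derivation:
Initial components: {0,1,2,3,4} {5}
Removing edge (0,1): it was a bridge — component count 2 -> 3.
New components: {0} {1,2,3,4} {5}
Are 3 and 5 in the same component? no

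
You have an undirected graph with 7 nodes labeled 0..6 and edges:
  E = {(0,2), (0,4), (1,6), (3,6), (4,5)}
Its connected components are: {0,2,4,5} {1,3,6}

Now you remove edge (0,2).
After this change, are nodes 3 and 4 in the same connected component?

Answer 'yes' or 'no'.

Answer: no

Derivation:
Initial components: {0,2,4,5} {1,3,6}
Removing edge (0,2): it was a bridge — component count 2 -> 3.
New components: {0,4,5} {1,3,6} {2}
Are 3 and 4 in the same component? no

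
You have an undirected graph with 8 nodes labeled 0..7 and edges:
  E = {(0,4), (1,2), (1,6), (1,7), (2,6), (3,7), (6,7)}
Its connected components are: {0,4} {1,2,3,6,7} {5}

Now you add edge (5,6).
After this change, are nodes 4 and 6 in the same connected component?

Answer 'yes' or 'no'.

Initial components: {0,4} {1,2,3,6,7} {5}
Adding edge (5,6): merges {5} and {1,2,3,6,7}.
New components: {0,4} {1,2,3,5,6,7}
Are 4 and 6 in the same component? no

Answer: no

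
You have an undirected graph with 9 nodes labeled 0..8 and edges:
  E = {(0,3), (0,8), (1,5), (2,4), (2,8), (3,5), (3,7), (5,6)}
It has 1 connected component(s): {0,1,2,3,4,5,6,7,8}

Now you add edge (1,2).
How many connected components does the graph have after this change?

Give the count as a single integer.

Initial component count: 1
Add (1,2): endpoints already in same component. Count unchanged: 1.
New component count: 1

Answer: 1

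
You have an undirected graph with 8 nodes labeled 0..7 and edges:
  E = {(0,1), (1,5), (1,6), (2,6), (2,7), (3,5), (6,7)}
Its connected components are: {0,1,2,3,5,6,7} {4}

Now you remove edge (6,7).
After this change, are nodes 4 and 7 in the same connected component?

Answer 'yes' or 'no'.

Answer: no

Derivation:
Initial components: {0,1,2,3,5,6,7} {4}
Removing edge (6,7): not a bridge — component count unchanged at 2.
New components: {0,1,2,3,5,6,7} {4}
Are 4 and 7 in the same component? no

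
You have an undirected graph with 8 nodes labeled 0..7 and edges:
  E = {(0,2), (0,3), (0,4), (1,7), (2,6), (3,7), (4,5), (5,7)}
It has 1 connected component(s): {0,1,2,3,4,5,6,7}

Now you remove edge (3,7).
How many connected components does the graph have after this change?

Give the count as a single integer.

Initial component count: 1
Remove (3,7): not a bridge. Count unchanged: 1.
  After removal, components: {0,1,2,3,4,5,6,7}
New component count: 1

Answer: 1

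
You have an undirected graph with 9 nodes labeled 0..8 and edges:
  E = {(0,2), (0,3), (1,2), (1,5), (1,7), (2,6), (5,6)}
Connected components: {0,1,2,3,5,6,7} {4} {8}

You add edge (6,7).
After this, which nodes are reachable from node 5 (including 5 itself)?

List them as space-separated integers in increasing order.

Before: nodes reachable from 5: {0,1,2,3,5,6,7}
Adding (6,7): both endpoints already in same component. Reachability from 5 unchanged.
After: nodes reachable from 5: {0,1,2,3,5,6,7}

Answer: 0 1 2 3 5 6 7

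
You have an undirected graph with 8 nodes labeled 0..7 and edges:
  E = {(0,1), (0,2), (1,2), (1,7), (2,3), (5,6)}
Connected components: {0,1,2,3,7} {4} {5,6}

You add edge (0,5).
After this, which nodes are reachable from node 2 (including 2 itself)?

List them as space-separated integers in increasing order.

Before: nodes reachable from 2: {0,1,2,3,7}
Adding (0,5): merges 2's component with another. Reachability grows.
After: nodes reachable from 2: {0,1,2,3,5,6,7}

Answer: 0 1 2 3 5 6 7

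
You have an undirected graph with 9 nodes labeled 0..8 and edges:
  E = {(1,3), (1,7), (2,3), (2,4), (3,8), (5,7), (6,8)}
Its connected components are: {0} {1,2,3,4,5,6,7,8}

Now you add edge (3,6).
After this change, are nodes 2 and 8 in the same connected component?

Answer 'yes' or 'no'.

Initial components: {0} {1,2,3,4,5,6,7,8}
Adding edge (3,6): both already in same component {1,2,3,4,5,6,7,8}. No change.
New components: {0} {1,2,3,4,5,6,7,8}
Are 2 and 8 in the same component? yes

Answer: yes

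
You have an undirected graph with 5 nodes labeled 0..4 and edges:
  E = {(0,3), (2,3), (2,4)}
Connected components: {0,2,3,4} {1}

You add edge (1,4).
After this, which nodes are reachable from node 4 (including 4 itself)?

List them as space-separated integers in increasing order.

Before: nodes reachable from 4: {0,2,3,4}
Adding (1,4): merges 4's component with another. Reachability grows.
After: nodes reachable from 4: {0,1,2,3,4}

Answer: 0 1 2 3 4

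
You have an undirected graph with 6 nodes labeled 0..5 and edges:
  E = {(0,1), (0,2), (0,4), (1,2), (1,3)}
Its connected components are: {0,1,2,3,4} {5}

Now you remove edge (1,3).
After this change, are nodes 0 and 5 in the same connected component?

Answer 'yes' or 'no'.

Answer: no

Derivation:
Initial components: {0,1,2,3,4} {5}
Removing edge (1,3): it was a bridge — component count 2 -> 3.
New components: {0,1,2,4} {3} {5}
Are 0 and 5 in the same component? no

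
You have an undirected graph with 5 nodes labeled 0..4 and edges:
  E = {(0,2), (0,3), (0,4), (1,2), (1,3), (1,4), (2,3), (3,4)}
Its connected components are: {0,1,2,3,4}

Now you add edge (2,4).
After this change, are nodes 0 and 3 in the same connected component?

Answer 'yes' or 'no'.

Initial components: {0,1,2,3,4}
Adding edge (2,4): both already in same component {0,1,2,3,4}. No change.
New components: {0,1,2,3,4}
Are 0 and 3 in the same component? yes

Answer: yes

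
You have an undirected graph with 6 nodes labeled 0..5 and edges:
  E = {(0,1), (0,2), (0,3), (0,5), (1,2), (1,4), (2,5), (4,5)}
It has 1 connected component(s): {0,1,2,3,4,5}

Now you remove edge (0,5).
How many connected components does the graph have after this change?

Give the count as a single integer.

Initial component count: 1
Remove (0,5): not a bridge. Count unchanged: 1.
  After removal, components: {0,1,2,3,4,5}
New component count: 1

Answer: 1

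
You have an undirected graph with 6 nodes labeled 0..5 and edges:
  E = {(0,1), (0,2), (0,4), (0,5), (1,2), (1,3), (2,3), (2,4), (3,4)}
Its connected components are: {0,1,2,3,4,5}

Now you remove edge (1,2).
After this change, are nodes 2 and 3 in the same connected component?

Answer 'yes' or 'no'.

Answer: yes

Derivation:
Initial components: {0,1,2,3,4,5}
Removing edge (1,2): not a bridge — component count unchanged at 1.
New components: {0,1,2,3,4,5}
Are 2 and 3 in the same component? yes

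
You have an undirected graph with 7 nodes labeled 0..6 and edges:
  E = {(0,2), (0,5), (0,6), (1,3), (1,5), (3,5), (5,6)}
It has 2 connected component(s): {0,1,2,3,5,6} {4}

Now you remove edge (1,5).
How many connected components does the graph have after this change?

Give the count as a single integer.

Answer: 2

Derivation:
Initial component count: 2
Remove (1,5): not a bridge. Count unchanged: 2.
  After removal, components: {0,1,2,3,5,6} {4}
New component count: 2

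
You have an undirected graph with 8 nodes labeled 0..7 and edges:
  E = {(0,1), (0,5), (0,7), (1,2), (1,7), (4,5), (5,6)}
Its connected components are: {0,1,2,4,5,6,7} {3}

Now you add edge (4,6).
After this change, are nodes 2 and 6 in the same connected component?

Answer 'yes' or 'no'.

Answer: yes

Derivation:
Initial components: {0,1,2,4,5,6,7} {3}
Adding edge (4,6): both already in same component {0,1,2,4,5,6,7}. No change.
New components: {0,1,2,4,5,6,7} {3}
Are 2 and 6 in the same component? yes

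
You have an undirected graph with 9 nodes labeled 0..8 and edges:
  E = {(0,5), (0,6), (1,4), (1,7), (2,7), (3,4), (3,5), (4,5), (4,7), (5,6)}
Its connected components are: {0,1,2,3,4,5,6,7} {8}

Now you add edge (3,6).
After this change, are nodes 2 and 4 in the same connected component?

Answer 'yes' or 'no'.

Answer: yes

Derivation:
Initial components: {0,1,2,3,4,5,6,7} {8}
Adding edge (3,6): both already in same component {0,1,2,3,4,5,6,7}. No change.
New components: {0,1,2,3,4,5,6,7} {8}
Are 2 and 4 in the same component? yes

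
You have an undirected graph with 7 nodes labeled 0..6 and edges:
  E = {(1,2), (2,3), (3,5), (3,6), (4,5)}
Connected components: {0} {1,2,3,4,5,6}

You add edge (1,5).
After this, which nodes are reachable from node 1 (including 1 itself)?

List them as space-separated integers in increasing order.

Answer: 1 2 3 4 5 6

Derivation:
Before: nodes reachable from 1: {1,2,3,4,5,6}
Adding (1,5): both endpoints already in same component. Reachability from 1 unchanged.
After: nodes reachable from 1: {1,2,3,4,5,6}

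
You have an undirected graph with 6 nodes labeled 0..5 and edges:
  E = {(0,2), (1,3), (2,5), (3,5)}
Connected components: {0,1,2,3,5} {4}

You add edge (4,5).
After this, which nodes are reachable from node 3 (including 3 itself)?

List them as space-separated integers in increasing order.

Before: nodes reachable from 3: {0,1,2,3,5}
Adding (4,5): merges 3's component with another. Reachability grows.
After: nodes reachable from 3: {0,1,2,3,4,5}

Answer: 0 1 2 3 4 5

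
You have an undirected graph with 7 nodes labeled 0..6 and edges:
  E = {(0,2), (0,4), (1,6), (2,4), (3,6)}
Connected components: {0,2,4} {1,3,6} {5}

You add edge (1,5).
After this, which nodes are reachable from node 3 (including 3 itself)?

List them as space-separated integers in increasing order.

Answer: 1 3 5 6

Derivation:
Before: nodes reachable from 3: {1,3,6}
Adding (1,5): merges 3's component with another. Reachability grows.
After: nodes reachable from 3: {1,3,5,6}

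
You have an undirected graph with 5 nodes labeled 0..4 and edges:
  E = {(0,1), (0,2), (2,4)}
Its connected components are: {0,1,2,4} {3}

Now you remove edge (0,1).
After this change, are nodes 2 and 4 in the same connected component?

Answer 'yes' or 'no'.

Initial components: {0,1,2,4} {3}
Removing edge (0,1): it was a bridge — component count 2 -> 3.
New components: {0,2,4} {1} {3}
Are 2 and 4 in the same component? yes

Answer: yes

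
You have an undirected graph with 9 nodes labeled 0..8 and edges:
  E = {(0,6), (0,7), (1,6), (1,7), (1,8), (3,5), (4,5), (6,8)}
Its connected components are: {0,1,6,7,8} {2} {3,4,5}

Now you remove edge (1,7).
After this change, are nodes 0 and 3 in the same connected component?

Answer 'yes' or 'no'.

Initial components: {0,1,6,7,8} {2} {3,4,5}
Removing edge (1,7): not a bridge — component count unchanged at 3.
New components: {0,1,6,7,8} {2} {3,4,5}
Are 0 and 3 in the same component? no

Answer: no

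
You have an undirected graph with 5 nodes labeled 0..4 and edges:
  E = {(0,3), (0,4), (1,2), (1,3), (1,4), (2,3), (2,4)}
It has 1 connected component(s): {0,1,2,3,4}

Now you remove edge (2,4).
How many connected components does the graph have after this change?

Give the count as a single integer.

Answer: 1

Derivation:
Initial component count: 1
Remove (2,4): not a bridge. Count unchanged: 1.
  After removal, components: {0,1,2,3,4}
New component count: 1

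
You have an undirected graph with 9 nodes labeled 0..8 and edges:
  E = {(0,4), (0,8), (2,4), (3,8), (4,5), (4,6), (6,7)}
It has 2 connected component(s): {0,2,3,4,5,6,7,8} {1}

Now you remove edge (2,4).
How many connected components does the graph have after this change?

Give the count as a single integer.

Answer: 3

Derivation:
Initial component count: 2
Remove (2,4): it was a bridge. Count increases: 2 -> 3.
  After removal, components: {0,3,4,5,6,7,8} {1} {2}
New component count: 3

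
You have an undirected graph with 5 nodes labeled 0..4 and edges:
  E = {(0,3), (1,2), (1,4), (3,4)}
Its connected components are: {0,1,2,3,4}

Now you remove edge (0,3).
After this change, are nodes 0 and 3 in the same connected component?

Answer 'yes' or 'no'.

Initial components: {0,1,2,3,4}
Removing edge (0,3): it was a bridge — component count 1 -> 2.
New components: {0} {1,2,3,4}
Are 0 and 3 in the same component? no

Answer: no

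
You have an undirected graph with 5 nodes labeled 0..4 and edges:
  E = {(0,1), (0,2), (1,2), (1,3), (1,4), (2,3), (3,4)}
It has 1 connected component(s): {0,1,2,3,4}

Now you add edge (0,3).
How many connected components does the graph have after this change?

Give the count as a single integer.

Initial component count: 1
Add (0,3): endpoints already in same component. Count unchanged: 1.
New component count: 1

Answer: 1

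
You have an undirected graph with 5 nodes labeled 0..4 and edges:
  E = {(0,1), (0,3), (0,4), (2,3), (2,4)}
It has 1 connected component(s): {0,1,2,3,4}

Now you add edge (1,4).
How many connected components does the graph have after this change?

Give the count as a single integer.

Initial component count: 1
Add (1,4): endpoints already in same component. Count unchanged: 1.
New component count: 1

Answer: 1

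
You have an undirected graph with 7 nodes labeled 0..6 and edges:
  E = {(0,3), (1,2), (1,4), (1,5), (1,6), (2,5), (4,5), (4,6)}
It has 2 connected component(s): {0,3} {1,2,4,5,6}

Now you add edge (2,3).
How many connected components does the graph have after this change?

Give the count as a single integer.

Initial component count: 2
Add (2,3): merges two components. Count decreases: 2 -> 1.
New component count: 1

Answer: 1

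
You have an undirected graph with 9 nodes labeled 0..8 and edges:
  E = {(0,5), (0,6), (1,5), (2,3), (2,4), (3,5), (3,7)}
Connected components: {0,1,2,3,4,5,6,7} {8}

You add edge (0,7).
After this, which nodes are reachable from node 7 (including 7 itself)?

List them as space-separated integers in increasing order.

Answer: 0 1 2 3 4 5 6 7

Derivation:
Before: nodes reachable from 7: {0,1,2,3,4,5,6,7}
Adding (0,7): both endpoints already in same component. Reachability from 7 unchanged.
After: nodes reachable from 7: {0,1,2,3,4,5,6,7}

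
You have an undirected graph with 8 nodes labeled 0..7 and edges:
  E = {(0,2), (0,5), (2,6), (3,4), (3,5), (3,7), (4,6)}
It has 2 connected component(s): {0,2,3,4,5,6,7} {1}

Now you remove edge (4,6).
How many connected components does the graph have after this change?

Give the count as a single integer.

Answer: 2

Derivation:
Initial component count: 2
Remove (4,6): not a bridge. Count unchanged: 2.
  After removal, components: {0,2,3,4,5,6,7} {1}
New component count: 2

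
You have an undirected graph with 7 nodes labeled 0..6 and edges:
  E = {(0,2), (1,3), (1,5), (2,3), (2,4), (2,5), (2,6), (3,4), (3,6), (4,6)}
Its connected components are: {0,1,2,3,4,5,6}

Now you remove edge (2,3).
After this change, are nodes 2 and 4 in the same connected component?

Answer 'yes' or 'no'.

Answer: yes

Derivation:
Initial components: {0,1,2,3,4,5,6}
Removing edge (2,3): not a bridge — component count unchanged at 1.
New components: {0,1,2,3,4,5,6}
Are 2 and 4 in the same component? yes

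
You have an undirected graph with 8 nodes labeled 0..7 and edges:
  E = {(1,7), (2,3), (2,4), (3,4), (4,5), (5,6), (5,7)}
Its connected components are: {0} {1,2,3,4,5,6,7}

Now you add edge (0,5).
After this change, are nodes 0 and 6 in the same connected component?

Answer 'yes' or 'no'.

Initial components: {0} {1,2,3,4,5,6,7}
Adding edge (0,5): merges {0} and {1,2,3,4,5,6,7}.
New components: {0,1,2,3,4,5,6,7}
Are 0 and 6 in the same component? yes

Answer: yes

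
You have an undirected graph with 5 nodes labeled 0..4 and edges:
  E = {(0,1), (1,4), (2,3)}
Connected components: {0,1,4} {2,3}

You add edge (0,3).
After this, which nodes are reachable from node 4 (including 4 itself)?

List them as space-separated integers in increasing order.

Answer: 0 1 2 3 4

Derivation:
Before: nodes reachable from 4: {0,1,4}
Adding (0,3): merges 4's component with another. Reachability grows.
After: nodes reachable from 4: {0,1,2,3,4}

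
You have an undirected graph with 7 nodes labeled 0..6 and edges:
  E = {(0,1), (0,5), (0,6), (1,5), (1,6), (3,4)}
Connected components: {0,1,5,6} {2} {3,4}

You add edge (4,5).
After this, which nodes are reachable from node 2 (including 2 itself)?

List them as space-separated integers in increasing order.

Before: nodes reachable from 2: {2}
Adding (4,5): merges two components, but neither contains 2. Reachability from 2 unchanged.
After: nodes reachable from 2: {2}

Answer: 2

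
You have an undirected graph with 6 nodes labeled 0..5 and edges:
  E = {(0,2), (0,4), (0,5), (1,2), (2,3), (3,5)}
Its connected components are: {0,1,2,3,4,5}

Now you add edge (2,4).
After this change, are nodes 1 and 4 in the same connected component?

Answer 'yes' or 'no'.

Initial components: {0,1,2,3,4,5}
Adding edge (2,4): both already in same component {0,1,2,3,4,5}. No change.
New components: {0,1,2,3,4,5}
Are 1 and 4 in the same component? yes

Answer: yes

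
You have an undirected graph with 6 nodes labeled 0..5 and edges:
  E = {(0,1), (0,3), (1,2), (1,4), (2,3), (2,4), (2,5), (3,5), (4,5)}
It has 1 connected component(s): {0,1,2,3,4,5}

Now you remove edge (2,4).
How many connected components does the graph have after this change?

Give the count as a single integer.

Answer: 1

Derivation:
Initial component count: 1
Remove (2,4): not a bridge. Count unchanged: 1.
  After removal, components: {0,1,2,3,4,5}
New component count: 1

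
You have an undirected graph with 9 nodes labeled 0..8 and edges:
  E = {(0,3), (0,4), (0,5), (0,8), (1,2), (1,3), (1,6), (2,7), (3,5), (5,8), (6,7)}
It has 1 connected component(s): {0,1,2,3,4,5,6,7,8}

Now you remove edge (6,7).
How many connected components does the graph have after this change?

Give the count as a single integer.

Answer: 1

Derivation:
Initial component count: 1
Remove (6,7): not a bridge. Count unchanged: 1.
  After removal, components: {0,1,2,3,4,5,6,7,8}
New component count: 1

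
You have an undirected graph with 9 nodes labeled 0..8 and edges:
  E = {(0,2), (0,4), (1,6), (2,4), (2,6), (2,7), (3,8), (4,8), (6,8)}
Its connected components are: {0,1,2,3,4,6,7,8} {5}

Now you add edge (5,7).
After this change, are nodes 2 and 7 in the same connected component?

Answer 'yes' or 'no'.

Initial components: {0,1,2,3,4,6,7,8} {5}
Adding edge (5,7): merges {5} and {0,1,2,3,4,6,7,8}.
New components: {0,1,2,3,4,5,6,7,8}
Are 2 and 7 in the same component? yes

Answer: yes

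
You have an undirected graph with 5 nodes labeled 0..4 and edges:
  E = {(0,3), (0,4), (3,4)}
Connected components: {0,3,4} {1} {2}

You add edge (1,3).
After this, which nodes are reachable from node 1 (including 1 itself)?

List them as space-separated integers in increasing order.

Before: nodes reachable from 1: {1}
Adding (1,3): merges 1's component with another. Reachability grows.
After: nodes reachable from 1: {0,1,3,4}

Answer: 0 1 3 4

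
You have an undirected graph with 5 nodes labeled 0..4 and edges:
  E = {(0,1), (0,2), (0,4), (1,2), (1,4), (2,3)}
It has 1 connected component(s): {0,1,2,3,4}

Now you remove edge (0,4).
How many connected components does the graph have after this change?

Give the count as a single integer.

Initial component count: 1
Remove (0,4): not a bridge. Count unchanged: 1.
  After removal, components: {0,1,2,3,4}
New component count: 1

Answer: 1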